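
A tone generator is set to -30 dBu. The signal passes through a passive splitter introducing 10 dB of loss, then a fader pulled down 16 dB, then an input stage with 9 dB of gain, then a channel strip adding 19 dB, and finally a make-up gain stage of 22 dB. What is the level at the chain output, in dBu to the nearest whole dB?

Gain stages sum in dB:
-30 − 10 − 16 + 9 + 19 + 22 = -6 dBu.

-6 dBu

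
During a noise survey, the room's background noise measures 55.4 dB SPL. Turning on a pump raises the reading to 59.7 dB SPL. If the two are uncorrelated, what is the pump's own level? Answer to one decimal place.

57.7 dB SPL

Background correction is a power subtraction:
L_src = 10·log₁₀(10^(59.7/10) − 10^(55.4/10)) = 10·log₁₀(586500) = 57.7 dB SPL.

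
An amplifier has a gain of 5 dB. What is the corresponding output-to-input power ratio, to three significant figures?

Power ratio = 10^(dB/10).
10^(5/10) = 10^(0.5000) = 3.16.

3.16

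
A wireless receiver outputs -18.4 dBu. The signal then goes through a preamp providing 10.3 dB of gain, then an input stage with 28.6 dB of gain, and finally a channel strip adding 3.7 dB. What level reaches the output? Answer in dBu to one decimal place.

Gain stages sum in dB:
-18.4 + 10.3 + 28.6 + 3.7 = +24.2 dBu.

+24.2 dBu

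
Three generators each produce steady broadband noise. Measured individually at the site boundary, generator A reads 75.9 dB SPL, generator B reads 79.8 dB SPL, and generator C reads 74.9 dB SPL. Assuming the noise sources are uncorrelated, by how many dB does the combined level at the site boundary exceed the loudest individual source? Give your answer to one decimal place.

Incoherent sources sum as intensities:
L_total = 10·log₁₀(10^(75.9/10) + 10^(79.8/10) + 10^(74.9/10)) = 82.18 dB SPL.
Excess over the loudest (79.8 dB): 82.18 − 79.8 = 2.4 dB.

2.4 dB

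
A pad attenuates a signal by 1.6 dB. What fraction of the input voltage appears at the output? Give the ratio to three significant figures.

0.832

Voltage ratio = 10^(dB/20).
10^(-1.6/20) = 10^(-0.08000) = 0.832.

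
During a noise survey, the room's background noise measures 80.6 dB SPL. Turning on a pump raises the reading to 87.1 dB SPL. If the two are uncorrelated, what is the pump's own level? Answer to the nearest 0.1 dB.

86.0 dB SPL

Remove the background by subtracting linear intensities:
L_src = 10·log₁₀(10^(87.1/10) − 10^(80.6/10)) = 10·log₁₀(398000000) = 86.0 dB SPL.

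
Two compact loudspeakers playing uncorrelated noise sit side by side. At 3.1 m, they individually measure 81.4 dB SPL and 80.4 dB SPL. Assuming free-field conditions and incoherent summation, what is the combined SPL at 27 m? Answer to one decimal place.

Combined at 3.1 m: 10·log₁₀(10^(81.4/10)+10^(80.4/10)) = 83.94 dB SPL.
Then apply −20·log₁₀(27/3.1) = -18.80 dB → 65.1 dB SPL.

65.1 dB SPL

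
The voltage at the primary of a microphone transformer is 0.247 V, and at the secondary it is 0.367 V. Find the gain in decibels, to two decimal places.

3.44 dB

Voltage ratio → dB uses the 20·log₁₀ form:
20·log₁₀(0.367/0.247) = 20·log₁₀(1.486) = 3.44 dB.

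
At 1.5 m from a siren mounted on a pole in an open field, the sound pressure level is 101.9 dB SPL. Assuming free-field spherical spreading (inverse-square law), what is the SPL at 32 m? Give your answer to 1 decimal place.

For a point source in a free field, ΔL = −20·log₁₀(d₂/d₁).
ΔL = −20·log₁₀(32/1.5) = -26.58 dB, so L₂ = 101.9 + (-26.58) = 75.3 dB SPL.

75.3 dB SPL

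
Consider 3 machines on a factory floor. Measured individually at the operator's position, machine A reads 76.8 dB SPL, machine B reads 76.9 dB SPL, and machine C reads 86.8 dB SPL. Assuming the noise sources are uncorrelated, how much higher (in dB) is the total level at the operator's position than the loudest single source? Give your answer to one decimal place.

Uncorrelated sources add in intensity (power), not in dB.
L_total = 10·log₁₀(10^(76.8/10) + 10^(76.9/10) + 10^(86.8/10)) = 87.60 dB SPL.
Excess over the loudest (86.8 dB): 87.60 − 86.8 = 0.8 dB.

0.8 dB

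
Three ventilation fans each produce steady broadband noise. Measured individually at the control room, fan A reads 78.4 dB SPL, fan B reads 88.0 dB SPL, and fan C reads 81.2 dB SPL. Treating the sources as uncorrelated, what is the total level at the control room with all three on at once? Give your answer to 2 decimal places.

89.20 dB SPL

Incoherent sources sum as intensities:
L_total = 10·log₁₀(10^(78.4/10) + 10^(88.0/10) + 10^(81.2/10)) = 10·log₁₀(832000000) = 89.20 dB SPL.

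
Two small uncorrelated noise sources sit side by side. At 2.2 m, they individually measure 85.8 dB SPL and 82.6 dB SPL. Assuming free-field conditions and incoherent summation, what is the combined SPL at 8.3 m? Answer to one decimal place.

76.0 dB SPL

Combined at 2.2 m: 10·log₁₀(10^(85.8/10)+10^(82.6/10)) = 87.50 dB SPL.
Then apply −20·log₁₀(8.3/2.2) = -11.53 dB → 76.0 dB SPL.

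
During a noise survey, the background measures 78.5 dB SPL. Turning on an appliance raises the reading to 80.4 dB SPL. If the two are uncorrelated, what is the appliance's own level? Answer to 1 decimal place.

Subtract intensities: L_src = 10·log₁₀(10^(L_total/10) − 10^(L_bg/10)).
L_src = 10·log₁₀(10^(80.4/10) − 10^(78.5/10)) = 10·log₁₀(38850000) = 75.9 dB SPL.

75.9 dB SPL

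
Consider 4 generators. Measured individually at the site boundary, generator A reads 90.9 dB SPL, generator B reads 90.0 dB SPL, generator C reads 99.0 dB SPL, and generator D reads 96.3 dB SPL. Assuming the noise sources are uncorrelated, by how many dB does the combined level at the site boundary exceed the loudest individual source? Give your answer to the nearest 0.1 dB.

Incoherent sources sum as intensities:
L_total = 10·log₁₀(10^(90.9/10) + 10^(90.0/10) + 10^(99.0/10) + 10^(96.3/10)) = 101.60 dB SPL.
Excess over the loudest (99.0 dB): 101.60 − 99.0 = 2.6 dB.

2.6 dB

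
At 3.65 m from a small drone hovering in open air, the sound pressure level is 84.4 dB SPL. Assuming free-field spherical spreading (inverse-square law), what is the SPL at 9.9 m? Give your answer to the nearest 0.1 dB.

Inverse-square spreading gives ΔL = −20·log₁₀(d₂/d₁).
ΔL = −20·log₁₀(9.9/3.65) = -8.67 dB, so L₂ = 84.4 + (-8.67) = 75.7 dB SPL.

75.7 dB SPL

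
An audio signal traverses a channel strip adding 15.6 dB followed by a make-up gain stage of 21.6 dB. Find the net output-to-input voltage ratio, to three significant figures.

72.4

Net gain = 15.6 + 21.6 = 37.2 dB.
Voltage ratio = 10^(37.2/20) = 72.4.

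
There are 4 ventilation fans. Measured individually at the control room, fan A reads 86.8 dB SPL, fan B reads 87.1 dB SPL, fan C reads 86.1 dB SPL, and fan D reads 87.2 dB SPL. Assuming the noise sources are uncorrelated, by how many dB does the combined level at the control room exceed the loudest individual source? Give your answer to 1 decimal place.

5.6 dB

Incoherent sources sum as intensities:
L_total = 10·log₁₀(10^(86.8/10) + 10^(87.1/10) + 10^(86.1/10) + 10^(87.2/10)) = 92.84 dB SPL.
Excess over the loudest (87.2 dB): 92.84 − 87.2 = 5.6 dB.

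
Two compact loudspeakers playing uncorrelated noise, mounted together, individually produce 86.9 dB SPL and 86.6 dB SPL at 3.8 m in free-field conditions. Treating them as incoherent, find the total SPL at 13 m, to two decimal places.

Combined at 3.8 m: 10·log₁₀(10^(86.9/10)+10^(86.6/10)) = 89.763 dB SPL.
Then apply −20·log₁₀(13/3.8) = -10.683 dB → 79.08 dB SPL.

79.08 dB SPL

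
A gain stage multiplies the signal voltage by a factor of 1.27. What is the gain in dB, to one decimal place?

2.1 dB

Voltage is an amplitude quantity, so gain = 20·log₁₀(V_out/V_in).
20·log₁₀(1.27) = 2.1 dB.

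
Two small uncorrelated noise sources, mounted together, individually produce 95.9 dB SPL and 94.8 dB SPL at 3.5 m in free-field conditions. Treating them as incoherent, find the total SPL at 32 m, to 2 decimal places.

79.17 dB SPL

Combined at 3.5 m: 10·log₁₀(10^(95.9/10)+10^(94.8/10)) = 98.395 dB SPL.
Then apply −20·log₁₀(32/3.5) = -19.222 dB → 79.17 dB SPL.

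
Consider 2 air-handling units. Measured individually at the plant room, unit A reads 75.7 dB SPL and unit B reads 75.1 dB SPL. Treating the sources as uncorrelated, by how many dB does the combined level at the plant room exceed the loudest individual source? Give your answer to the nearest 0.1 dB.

2.7 dB

Incoherent sources sum as intensities:
L_total = 10·log₁₀(10^(75.7/10) + 10^(75.1/10)) = 78.42 dB SPL.
Excess over the loudest (75.7 dB): 78.42 − 75.7 = 2.7 dB.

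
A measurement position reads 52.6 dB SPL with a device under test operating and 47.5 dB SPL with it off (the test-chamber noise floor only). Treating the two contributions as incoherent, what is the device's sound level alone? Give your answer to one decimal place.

51.0 dB SPL

Subtract intensities: L_src = 10·log₁₀(10^(L_total/10) − 10^(L_bg/10)).
L_src = 10·log₁₀(10^(52.6/10) − 10^(47.5/10)) = 10·log₁₀(125700) = 51.0 dB SPL.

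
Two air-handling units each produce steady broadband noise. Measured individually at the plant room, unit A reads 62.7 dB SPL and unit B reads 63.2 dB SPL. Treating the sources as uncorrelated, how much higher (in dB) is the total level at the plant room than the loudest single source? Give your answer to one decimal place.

Uncorrelated sources add in intensity (power), not in dB.
L_total = 10·log₁₀(10^(62.7/10) + 10^(63.2/10)) = 65.97 dB SPL.
Excess over the loudest (63.2 dB): 65.97 − 63.2 = 2.8 dB.

2.8 dB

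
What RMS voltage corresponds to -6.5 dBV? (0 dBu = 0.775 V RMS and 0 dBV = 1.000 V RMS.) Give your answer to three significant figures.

0.473 V

V = 1.000 V × 10^(-6.5/20).
= 1.000 × 0.4732 = 0.473 V.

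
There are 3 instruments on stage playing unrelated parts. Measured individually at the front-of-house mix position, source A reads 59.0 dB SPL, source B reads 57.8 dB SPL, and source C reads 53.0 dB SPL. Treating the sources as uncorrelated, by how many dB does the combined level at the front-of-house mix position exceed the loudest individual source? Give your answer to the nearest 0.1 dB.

Incoherent sources sum as intensities:
L_total = 10·log₁₀(10^(59.0/10) + 10^(57.8/10) + 10^(53.0/10)) = 62.03 dB SPL.
Excess over the loudest (59.0 dB): 62.03 − 59.0 = 3.0 dB.

3.0 dB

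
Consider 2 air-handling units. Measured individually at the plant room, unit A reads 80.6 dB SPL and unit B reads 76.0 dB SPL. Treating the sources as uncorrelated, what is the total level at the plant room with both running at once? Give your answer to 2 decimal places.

Uncorrelated sources add in intensity (power), not in dB.
L_total = 10·log₁₀(10^(80.6/10) + 10^(76.0/10)) = 10·log₁₀(154600000) = 81.89 dB SPL.

81.89 dB SPL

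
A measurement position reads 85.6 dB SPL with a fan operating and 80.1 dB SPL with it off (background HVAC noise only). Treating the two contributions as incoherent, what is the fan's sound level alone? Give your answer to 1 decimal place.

Background correction is a power subtraction:
L_src = 10·log₁₀(10^(85.6/10) − 10^(80.1/10)) = 10·log₁₀(260700000) = 84.2 dB SPL.

84.2 dB SPL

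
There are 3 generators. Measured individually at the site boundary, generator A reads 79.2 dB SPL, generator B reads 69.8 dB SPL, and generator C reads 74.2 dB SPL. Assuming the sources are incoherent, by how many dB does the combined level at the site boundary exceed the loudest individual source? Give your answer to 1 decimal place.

1.6 dB

Uncorrelated sources add in intensity (power), not in dB.
L_total = 10·log₁₀(10^(79.2/10) + 10^(69.8/10) + 10^(74.2/10)) = 80.76 dB SPL.
Excess over the loudest (79.2 dB): 80.76 − 79.2 = 1.6 dB.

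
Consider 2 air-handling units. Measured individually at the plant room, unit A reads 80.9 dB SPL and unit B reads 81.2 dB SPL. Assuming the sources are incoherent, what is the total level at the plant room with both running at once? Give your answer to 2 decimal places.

84.06 dB SPL

Incoherent sources sum as intensities:
L_total = 10·log₁₀(10^(80.9/10) + 10^(81.2/10)) = 10·log₁₀(254900000) = 84.06 dB SPL.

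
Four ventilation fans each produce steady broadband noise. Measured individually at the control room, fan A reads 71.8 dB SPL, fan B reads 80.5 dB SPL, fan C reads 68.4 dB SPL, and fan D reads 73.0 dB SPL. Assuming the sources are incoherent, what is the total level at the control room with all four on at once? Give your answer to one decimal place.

81.9 dB SPL

Uncorrelated sources add in intensity (power), not in dB.
L_total = 10·log₁₀(10^(71.8/10) + 10^(80.5/10) + 10^(68.4/10) + 10^(73.0/10)) = 10·log₁₀(154200000) = 81.9 dB SPL.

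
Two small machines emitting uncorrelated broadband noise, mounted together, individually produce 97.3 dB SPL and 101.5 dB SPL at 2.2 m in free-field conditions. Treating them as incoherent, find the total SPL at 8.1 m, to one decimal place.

91.6 dB SPL

Combined at 2.2 m: 10·log₁₀(10^(97.3/10)+10^(101.5/10)) = 102.90 dB SPL.
Then apply −20·log₁₀(8.1/2.2) = -11.32 dB → 91.6 dB SPL.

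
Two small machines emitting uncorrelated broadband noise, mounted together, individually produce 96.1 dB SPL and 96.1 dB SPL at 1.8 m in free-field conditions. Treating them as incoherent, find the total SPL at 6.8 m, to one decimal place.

Combined at 1.8 m: 10·log₁₀(10^(96.1/10)+10^(96.1/10)) = 99.11 dB SPL.
Then apply −20·log₁₀(6.8/1.8) = -11.54 dB → 87.6 dB SPL.

87.6 dB SPL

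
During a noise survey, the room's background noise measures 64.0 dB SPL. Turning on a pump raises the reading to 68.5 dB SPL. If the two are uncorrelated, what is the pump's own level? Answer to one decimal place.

Background correction is a power subtraction:
L_src = 10·log₁₀(10^(68.5/10) − 10^(64.0/10)) = 10·log₁₀(4568000) = 66.6 dB SPL.

66.6 dB SPL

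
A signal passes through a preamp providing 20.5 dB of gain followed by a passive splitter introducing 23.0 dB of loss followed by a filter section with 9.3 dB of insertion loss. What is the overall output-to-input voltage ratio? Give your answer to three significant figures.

0.257

Net gain = 20.5 + (−23.0) + (−9.3) = -11.8 dB.
Voltage ratio = 10^(-11.8/20) = 0.257.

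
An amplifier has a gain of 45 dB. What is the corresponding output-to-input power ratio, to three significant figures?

31600

Power ratio = 10^(dB/10).
10^(45/10) = 10^(4.500) = 31600.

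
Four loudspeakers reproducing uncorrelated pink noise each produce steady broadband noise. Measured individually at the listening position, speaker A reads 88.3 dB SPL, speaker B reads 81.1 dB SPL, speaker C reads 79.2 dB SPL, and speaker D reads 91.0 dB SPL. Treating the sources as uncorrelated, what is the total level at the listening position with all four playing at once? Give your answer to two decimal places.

93.32 dB SPL

Uncorrelated sources add in intensity (power), not in dB.
L_total = 10·log₁₀(10^(88.3/10) + 10^(81.1/10) + 10^(79.2/10) + 10^(91.0/10)) = 10·log₁₀(2147000000) = 93.32 dB SPL.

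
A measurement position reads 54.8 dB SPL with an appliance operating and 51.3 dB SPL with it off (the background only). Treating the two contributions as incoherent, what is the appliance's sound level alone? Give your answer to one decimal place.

52.2 dB SPL

Subtract intensities: L_src = 10·log₁₀(10^(L_total/10) − 10^(L_bg/10)).
L_src = 10·log₁₀(10^(54.8/10) − 10^(51.3/10)) = 10·log₁₀(167100) = 52.2 dB SPL.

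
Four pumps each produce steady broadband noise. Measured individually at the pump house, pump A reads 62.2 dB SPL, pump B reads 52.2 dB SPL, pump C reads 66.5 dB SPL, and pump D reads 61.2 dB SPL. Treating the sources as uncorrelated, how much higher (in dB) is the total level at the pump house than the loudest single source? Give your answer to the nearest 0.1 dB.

2.3 dB

Uncorrelated sources add in intensity (power), not in dB.
L_total = 10·log₁₀(10^(62.2/10) + 10^(52.2/10) + 10^(66.5/10) + 10^(61.2/10)) = 68.81 dB SPL.
Excess over the loudest (66.5 dB): 68.81 − 66.5 = 2.3 dB.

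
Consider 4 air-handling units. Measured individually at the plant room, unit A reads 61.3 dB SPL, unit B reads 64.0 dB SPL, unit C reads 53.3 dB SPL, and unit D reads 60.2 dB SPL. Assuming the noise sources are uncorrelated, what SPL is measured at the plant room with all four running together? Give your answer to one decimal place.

Add the sources as powers (linear), then convert back to dB:
L_total = 10·log₁₀(10^(61.3/10) + 10^(64.0/10) + 10^(53.3/10) + 10^(60.2/10)) = 10·log₁₀(5122000) = 67.1 dB SPL.

67.1 dB SPL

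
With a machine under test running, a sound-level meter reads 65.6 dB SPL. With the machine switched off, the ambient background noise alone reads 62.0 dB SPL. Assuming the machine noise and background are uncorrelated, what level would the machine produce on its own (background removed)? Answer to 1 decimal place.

Subtract intensities: L_src = 10·log₁₀(10^(L_total/10) − 10^(L_bg/10)).
L_src = 10·log₁₀(10^(65.6/10) − 10^(62.0/10)) = 10·log₁₀(2046000) = 63.1 dB SPL.

63.1 dB SPL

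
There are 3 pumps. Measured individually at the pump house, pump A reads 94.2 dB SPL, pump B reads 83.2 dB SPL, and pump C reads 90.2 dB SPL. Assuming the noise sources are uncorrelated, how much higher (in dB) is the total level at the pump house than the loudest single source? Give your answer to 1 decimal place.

Add the sources as powers (linear), then convert back to dB:
L_total = 10·log₁₀(10^(94.2/10) + 10^(83.2/10) + 10^(90.2/10)) = 95.90 dB SPL.
Excess over the loudest (94.2 dB): 95.90 − 94.2 = 1.7 dB.

1.7 dB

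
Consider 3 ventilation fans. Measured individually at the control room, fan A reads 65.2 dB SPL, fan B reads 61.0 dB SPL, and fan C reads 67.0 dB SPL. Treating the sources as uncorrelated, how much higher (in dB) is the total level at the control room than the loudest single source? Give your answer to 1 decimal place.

2.8 dB

Add the sources as powers (linear), then convert back to dB:
L_total = 10·log₁₀(10^(65.2/10) + 10^(61.0/10) + 10^(67.0/10)) = 69.81 dB SPL.
Excess over the loudest (67.0 dB): 69.81 − 67.0 = 2.8 dB.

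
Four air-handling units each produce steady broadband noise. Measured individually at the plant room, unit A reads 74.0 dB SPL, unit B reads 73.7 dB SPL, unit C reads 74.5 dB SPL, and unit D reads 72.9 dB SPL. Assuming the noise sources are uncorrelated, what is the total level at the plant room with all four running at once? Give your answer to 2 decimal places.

Add the sources as powers (linear), then convert back to dB:
L_total = 10·log₁₀(10^(74.0/10) + 10^(73.7/10) + 10^(74.5/10) + 10^(72.9/10)) = 10·log₁₀(96240000) = 79.83 dB SPL.

79.83 dB SPL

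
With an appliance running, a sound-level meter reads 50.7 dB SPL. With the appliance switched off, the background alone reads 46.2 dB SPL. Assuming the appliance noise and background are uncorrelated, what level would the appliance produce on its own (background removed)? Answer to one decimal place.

Background correction is a power subtraction:
L_src = 10·log₁₀(10^(50.7/10) − 10^(46.2/10)) = 10·log₁₀(75800) = 48.8 dB SPL.

48.8 dB SPL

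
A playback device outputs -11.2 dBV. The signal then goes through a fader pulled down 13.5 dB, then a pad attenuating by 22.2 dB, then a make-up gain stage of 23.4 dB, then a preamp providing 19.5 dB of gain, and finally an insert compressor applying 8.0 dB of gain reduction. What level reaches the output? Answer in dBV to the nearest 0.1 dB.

Gain stages sum in dB:
-11.2 − 13.5 − 22.2 + 23.4 + 19.5 − 8.0 = -12.0 dBV.

-12.0 dBV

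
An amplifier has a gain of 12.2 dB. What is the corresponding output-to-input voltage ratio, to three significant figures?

4.07

Voltage ratio = 10^(dB/20).
10^(12.2/20) = 10^(0.6100) = 4.07.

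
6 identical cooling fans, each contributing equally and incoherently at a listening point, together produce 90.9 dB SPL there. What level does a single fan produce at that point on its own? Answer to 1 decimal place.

83.1 dB SPL

6 equal incoherent sources add 10·log₁₀(6) = 7.78 dB over one source.
L_one = 90.9 − 7.78 = 83.1 dB SPL.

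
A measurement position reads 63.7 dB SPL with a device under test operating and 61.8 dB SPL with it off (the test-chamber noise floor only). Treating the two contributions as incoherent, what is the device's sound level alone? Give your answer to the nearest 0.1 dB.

59.2 dB SPL

Background correction is a power subtraction:
L_src = 10·log₁₀(10^(63.7/10) − 10^(61.8/10)) = 10·log₁₀(830700) = 59.2 dB SPL.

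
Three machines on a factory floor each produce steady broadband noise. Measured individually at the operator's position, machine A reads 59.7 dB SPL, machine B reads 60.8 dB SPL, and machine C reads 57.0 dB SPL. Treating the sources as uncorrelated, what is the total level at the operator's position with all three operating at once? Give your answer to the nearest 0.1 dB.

Uncorrelated sources add in intensity (power), not in dB.
L_total = 10·log₁₀(10^(59.7/10) + 10^(60.8/10) + 10^(57.0/10)) = 10·log₁₀(2637000) = 64.2 dB SPL.

64.2 dB SPL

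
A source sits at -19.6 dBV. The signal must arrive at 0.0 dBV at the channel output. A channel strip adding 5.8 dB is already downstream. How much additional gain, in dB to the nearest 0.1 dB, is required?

The required make-up gain is the shortfall in the dB sum.
G = 0.0 − (-19.6) − 5.8 = 13.8 dB.

13.8 dB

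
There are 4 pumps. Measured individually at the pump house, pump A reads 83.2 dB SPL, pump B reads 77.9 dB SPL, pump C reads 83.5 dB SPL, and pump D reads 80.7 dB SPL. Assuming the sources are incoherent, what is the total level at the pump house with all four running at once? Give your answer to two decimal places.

87.87 dB SPL

Incoherent sources sum as intensities:
L_total = 10·log₁₀(10^(83.2/10) + 10^(77.9/10) + 10^(83.5/10) + 10^(80.7/10)) = 10·log₁₀(612000000) = 87.87 dB SPL.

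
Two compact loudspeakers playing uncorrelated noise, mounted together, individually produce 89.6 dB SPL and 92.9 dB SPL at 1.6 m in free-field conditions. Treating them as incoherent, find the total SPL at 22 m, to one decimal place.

Combined at 1.6 m: 10·log₁₀(10^(89.6/10)+10^(92.9/10)) = 94.57 dB SPL.
Then apply −20·log₁₀(22/1.6) = -22.77 dB → 71.8 dB SPL.

71.8 dB SPL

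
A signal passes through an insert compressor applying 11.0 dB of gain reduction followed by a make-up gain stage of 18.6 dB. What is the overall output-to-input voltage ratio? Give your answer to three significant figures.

Net gain = (−11.0) + 18.6 = 7.6 dB.
Voltage ratio = 10^(7.6/20) = 2.40.

2.40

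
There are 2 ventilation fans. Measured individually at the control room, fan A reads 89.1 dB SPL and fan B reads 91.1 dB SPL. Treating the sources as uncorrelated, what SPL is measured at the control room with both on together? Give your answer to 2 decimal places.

93.22 dB SPL

Uncorrelated sources add in intensity (power), not in dB.
L_total = 10·log₁₀(10^(89.1/10) + 10^(91.1/10)) = 10·log₁₀(2101000000) = 93.22 dB SPL.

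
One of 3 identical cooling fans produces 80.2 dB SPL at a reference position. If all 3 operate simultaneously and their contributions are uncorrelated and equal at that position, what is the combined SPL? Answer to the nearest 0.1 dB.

3 equal incoherent sources raise the level by 10·log₁₀(3) = 4.77 dB.
L_total = 80.2 + 4.77 = 85.0 dB SPL.

85.0 dB SPL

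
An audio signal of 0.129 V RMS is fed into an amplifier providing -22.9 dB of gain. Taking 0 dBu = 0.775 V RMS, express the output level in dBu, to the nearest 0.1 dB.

Input level: 20·log₁₀(0.129/0.775) = -15.57 dBu.
Output: -15.57 − 22.9 = -38.5 dBu.

-38.5 dBu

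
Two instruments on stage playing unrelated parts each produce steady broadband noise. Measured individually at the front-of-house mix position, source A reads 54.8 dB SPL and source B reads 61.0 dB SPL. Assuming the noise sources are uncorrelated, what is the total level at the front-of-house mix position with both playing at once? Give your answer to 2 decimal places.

61.93 dB SPL

Uncorrelated sources add in intensity (power), not in dB.
L_total = 10·log₁₀(10^(54.8/10) + 10^(61.0/10)) = 10·log₁₀(1561000) = 61.93 dB SPL.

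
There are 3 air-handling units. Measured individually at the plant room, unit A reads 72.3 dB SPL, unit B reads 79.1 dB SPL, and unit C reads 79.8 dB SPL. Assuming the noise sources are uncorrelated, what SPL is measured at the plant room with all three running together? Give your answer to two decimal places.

82.87 dB SPL

Uncorrelated sources add in intensity (power), not in dB.
L_total = 10·log₁₀(10^(72.3/10) + 10^(79.1/10) + 10^(79.8/10)) = 10·log₁₀(193800000) = 82.87 dB SPL.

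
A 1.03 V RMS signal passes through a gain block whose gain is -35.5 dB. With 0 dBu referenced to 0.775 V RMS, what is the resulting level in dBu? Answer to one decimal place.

-33.0 dBu

Input level: 20·log₁₀(1.03/0.775) = 2.47 dBu.
Output: 2.47 − 35.5 = -33.0 dBu.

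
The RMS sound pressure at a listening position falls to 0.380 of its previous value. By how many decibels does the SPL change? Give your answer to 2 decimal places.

Sound pressure is an amplitude quantity: ΔL = 20·log₁₀(p₂/p₁).
20·log₁₀(0.380) = -8.40 dB.

-8.40 dB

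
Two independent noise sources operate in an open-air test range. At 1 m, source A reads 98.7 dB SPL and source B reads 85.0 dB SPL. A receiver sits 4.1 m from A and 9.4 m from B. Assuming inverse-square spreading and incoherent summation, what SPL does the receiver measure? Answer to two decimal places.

86.48 dB SPL

At the listener: L_A = 98.7 − 20·log₁₀(4.1) = 86.444 dB; L_B = 85.0 − 20·log₁₀(9.4) = 65.537 dB.
Combined: 10·log₁₀(10^(86.444/10)+10^(65.537/10)) = 86.48 dB SPL.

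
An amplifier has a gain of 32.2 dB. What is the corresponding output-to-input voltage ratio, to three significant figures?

40.7

Voltage ratio = 10^(dB/20).
10^(32.2/20) = 10^(1.610) = 40.7.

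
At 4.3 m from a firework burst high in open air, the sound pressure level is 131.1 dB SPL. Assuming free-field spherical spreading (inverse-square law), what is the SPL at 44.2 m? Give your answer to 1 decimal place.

For a point source in a free field, ΔL = −20·log₁₀(d₂/d₁).
ΔL = −20·log₁₀(44.2/4.3) = -20.24 dB, so L₂ = 131.1 + (-20.24) = 110.9 dB SPL.

110.9 dB SPL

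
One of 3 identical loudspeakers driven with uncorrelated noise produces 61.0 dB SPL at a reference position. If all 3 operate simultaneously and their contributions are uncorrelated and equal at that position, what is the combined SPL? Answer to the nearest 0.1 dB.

65.8 dB SPL

3 equal incoherent sources raise the level by 10·log₁₀(3) = 4.77 dB.
L_total = 61.0 + 4.77 = 65.8 dB SPL.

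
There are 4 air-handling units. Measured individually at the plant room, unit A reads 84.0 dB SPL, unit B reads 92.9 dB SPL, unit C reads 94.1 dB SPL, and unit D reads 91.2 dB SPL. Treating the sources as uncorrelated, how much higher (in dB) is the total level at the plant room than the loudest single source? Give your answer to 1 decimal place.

Add the sources as powers (linear), then convert back to dB:
L_total = 10·log₁₀(10^(84.0/10) + 10^(92.9/10) + 10^(94.1/10) + 10^(91.2/10)) = 97.85 dB SPL.
Excess over the loudest (94.1 dB): 97.85 − 94.1 = 3.7 dB.

3.7 dB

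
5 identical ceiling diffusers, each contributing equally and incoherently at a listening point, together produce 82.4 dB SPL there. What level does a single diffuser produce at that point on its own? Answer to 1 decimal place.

75.4 dB SPL

5 equal incoherent sources add 10·log₁₀(5) = 6.99 dB over one source.
L_one = 82.4 − 6.99 = 75.4 dB SPL.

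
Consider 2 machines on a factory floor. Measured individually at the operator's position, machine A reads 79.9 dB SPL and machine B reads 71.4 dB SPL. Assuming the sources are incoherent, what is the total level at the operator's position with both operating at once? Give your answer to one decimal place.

Uncorrelated sources add in intensity (power), not in dB.
L_total = 10·log₁₀(10^(79.9/10) + 10^(71.4/10)) = 10·log₁₀(111500000) = 80.5 dB SPL.

80.5 dB SPL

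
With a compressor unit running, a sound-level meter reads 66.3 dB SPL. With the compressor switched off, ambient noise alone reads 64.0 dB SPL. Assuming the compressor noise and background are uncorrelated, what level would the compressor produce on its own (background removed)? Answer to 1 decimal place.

Background correction is a power subtraction:
L_src = 10·log₁₀(10^(66.3/10) − 10^(64.0/10)) = 10·log₁₀(1754000) = 62.4 dB SPL.

62.4 dB SPL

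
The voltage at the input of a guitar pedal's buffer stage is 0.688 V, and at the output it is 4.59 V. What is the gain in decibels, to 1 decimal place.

Voltage ratio → dB uses the 20·log₁₀ form:
20·log₁₀(4.59/0.688) = 20·log₁₀(6.672) = 16.5 dB.

16.5 dB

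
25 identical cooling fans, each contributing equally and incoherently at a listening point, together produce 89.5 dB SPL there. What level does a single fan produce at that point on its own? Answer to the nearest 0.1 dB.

25 equal incoherent sources add 10·log₁₀(25) = 13.98 dB over one source.
L_one = 89.5 − 13.98 = 75.5 dB SPL.

75.5 dB SPL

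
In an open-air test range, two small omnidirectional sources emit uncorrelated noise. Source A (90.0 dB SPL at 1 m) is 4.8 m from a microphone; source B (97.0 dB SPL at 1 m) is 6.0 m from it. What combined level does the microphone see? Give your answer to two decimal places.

82.62 dB SPL

At the listener: L_A = 90.0 − 20·log₁₀(4.8) = 76.375 dB; L_B = 97.0 − 20·log₁₀(6.0) = 81.437 dB.
Combined: 10·log₁₀(10^(76.375/10)+10^(81.437/10)) = 82.62 dB SPL.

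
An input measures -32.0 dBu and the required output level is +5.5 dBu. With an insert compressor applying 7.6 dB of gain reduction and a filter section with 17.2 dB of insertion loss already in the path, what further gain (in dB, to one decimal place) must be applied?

62.3 dB

The required make-up gain is the shortfall in the dB sum.
G = +5.5 − (-32.0) + 7.6 + 17.2 = 62.3 dB.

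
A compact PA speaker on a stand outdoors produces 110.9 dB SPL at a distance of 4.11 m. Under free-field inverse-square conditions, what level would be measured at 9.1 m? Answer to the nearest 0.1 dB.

Free-field point source: level drops by 20·log₁₀ of the distance ratio.
ΔL = −20·log₁₀(9.1/4.11) = -6.90 dB, so L₂ = 110.9 + (-6.90) = 104.0 dB SPL.

104.0 dB SPL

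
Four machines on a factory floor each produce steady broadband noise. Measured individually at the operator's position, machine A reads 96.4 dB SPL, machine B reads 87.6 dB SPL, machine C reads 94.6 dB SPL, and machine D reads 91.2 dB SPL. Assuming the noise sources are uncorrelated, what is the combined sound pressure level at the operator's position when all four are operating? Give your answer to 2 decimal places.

99.61 dB SPL

Incoherent sources sum as intensities:
L_total = 10·log₁₀(10^(96.4/10) + 10^(87.6/10) + 10^(94.6/10) + 10^(91.2/10)) = 10·log₁₀(9143000000) = 99.61 dB SPL.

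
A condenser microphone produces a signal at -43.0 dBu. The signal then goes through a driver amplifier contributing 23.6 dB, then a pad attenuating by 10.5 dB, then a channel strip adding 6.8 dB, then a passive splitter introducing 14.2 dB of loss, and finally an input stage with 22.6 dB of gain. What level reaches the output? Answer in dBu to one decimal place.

-14.7 dBu

Cascaded gains and losses add directly in dB.
-43.0 + 23.6 − 10.5 + 6.8 − 14.2 + 22.6 = -14.7 dBu.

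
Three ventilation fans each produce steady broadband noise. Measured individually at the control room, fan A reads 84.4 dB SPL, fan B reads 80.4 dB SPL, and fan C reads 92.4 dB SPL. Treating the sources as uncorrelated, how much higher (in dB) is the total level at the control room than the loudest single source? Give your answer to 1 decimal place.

Add the sources as powers (linear), then convert back to dB:
L_total = 10·log₁₀(10^(84.4/10) + 10^(80.4/10) + 10^(92.4/10)) = 93.27 dB SPL.
Excess over the loudest (92.4 dB): 93.27 − 92.4 = 0.9 dB.

0.9 dB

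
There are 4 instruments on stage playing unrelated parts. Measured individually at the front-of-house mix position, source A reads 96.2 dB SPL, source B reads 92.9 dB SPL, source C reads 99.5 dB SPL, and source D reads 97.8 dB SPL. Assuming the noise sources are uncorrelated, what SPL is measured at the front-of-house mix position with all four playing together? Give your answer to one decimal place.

Uncorrelated sources add in intensity (power), not in dB.
L_total = 10·log₁₀(10^(96.2/10) + 10^(92.9/10) + 10^(99.5/10) + 10^(97.8/10)) = 10·log₁₀(21057000000) = 103.2 dB SPL.

103.2 dB SPL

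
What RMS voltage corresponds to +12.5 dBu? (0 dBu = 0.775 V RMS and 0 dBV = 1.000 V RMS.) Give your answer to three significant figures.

3.27 V

V = 0.775 V × 10^(+12.5/20).
= 0.775 × 4.217 = 3.27 V.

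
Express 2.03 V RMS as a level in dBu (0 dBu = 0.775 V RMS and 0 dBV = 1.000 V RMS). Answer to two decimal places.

dBu = 20·log₁₀(V / 0.775 V).
20·log₁₀(2.03/0.775) = +8.36 dBu.

+8.36 dBu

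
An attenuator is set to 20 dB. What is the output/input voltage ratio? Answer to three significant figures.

Voltage ratio = 10^(dB/20).
10^(-20/20) = 10^(-1.000) = 0.100.

0.100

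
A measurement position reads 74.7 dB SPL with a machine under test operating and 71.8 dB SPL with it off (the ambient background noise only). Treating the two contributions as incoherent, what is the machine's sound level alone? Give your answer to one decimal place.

Background correction is a power subtraction:
L_src = 10·log₁₀(10^(74.7/10) − 10^(71.8/10)) = 10·log₁₀(14380000) = 71.6 dB SPL.

71.6 dB SPL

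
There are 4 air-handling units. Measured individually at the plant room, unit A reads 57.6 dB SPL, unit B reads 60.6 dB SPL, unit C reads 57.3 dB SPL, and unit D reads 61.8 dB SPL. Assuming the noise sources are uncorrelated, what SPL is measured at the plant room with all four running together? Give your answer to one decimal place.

Uncorrelated sources add in intensity (power), not in dB.
L_total = 10·log₁₀(10^(57.6/10) + 10^(60.6/10) + 10^(57.3/10) + 10^(61.8/10)) = 10·log₁₀(3774000) = 65.8 dB SPL.

65.8 dB SPL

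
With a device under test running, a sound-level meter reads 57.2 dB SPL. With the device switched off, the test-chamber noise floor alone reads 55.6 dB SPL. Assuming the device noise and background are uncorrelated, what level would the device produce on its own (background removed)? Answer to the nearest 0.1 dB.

Background correction is a power subtraction:
L_src = 10·log₁₀(10^(57.2/10) − 10^(55.6/10)) = 10·log₁₀(161700) = 52.1 dB SPL.

52.1 dB SPL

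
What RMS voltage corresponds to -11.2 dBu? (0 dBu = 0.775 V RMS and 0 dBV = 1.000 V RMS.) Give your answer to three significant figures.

V = 0.775 V × 10^(-11.2/20).
= 0.775 × 0.2754 = 0.213 V.

0.213 V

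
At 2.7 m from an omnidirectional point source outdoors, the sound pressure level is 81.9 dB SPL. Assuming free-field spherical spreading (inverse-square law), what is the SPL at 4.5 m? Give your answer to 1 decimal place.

77.5 dB SPL

Free-field point source: level drops by 20·log₁₀ of the distance ratio.
ΔL = −20·log₁₀(4.5/2.7) = -4.44 dB, so L₂ = 81.9 + (-4.44) = 77.5 dB SPL.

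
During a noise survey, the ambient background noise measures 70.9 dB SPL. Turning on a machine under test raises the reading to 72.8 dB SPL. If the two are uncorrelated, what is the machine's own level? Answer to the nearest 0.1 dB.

68.3 dB SPL

Subtract intensities: L_src = 10·log₁₀(10^(L_total/10) − 10^(L_bg/10)).
L_src = 10·log₁₀(10^(72.8/10) − 10^(70.9/10)) = 10·log₁₀(6752000) = 68.3 dB SPL.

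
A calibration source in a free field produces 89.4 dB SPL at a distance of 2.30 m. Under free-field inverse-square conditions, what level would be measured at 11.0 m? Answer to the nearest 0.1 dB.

Free-field point source: level drops by 20·log₁₀ of the distance ratio.
ΔL = −20·log₁₀(11.0/2.30) = -13.59 dB, so L₂ = 89.4 + (-13.59) = 75.8 dB SPL.

75.8 dB SPL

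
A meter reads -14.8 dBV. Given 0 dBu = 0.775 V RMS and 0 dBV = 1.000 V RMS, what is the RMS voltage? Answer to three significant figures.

0.182 V

V = 1.000 V × 10^(-14.8/20).
= 1.000 × 0.1820 = 0.182 V.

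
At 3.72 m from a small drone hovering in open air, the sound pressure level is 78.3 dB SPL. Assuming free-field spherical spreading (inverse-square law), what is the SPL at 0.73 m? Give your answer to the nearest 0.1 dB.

92.4 dB SPL

Free-field point source: level drops by 20·log₁₀ of the distance ratio.
ΔL = −20·log₁₀(0.73/3.72) = 14.14 dB, so L₂ = 78.3 + (14.14) = 92.4 dB SPL.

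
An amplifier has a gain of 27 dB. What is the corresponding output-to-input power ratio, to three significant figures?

501

Power ratio = 10^(dB/10).
10^(27/10) = 10^(2.700) = 501.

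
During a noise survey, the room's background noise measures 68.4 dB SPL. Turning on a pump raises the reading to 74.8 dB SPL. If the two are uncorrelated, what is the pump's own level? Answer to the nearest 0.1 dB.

Background correction is a power subtraction:
L_src = 10·log₁₀(10^(74.8/10) − 10^(68.4/10)) = 10·log₁₀(23280000) = 73.7 dB SPL.

73.7 dB SPL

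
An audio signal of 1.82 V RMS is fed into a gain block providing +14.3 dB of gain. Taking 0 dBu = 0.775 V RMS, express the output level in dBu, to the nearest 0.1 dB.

Input level: 20·log₁₀(1.82/0.775) = 7.42 dBu.
Output: 7.42 + 14.3 = +21.7 dBu.

+21.7 dBu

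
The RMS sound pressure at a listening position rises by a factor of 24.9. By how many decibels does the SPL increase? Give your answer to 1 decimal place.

Sound pressure is an amplitude quantity: ΔL = 20·log₁₀(p₂/p₁).
20·log₁₀(24.9) = 27.9 dB.

27.9 dB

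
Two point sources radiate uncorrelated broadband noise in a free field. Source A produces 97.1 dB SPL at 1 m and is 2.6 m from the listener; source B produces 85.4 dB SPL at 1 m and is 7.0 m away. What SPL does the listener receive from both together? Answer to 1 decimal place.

88.8 dB SPL

At the listener: L_A = 97.1 − 20·log₁₀(2.6) = 88.80 dB; L_B = 85.4 − 20·log₁₀(7.0) = 68.50 dB.
Combined: 10·log₁₀(10^(88.80/10)+10^(68.50/10)) = 88.8 dB SPL.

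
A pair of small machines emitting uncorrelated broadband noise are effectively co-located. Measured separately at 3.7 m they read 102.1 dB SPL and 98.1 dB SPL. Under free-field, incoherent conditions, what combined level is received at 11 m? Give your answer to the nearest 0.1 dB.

94.1 dB SPL

Combined at 3.7 m: 10·log₁₀(10^(102.1/10)+10^(98.1/10)) = 103.56 dB SPL.
Then apply −20·log₁₀(11/3.7) = -9.46 dB → 94.1 dB SPL.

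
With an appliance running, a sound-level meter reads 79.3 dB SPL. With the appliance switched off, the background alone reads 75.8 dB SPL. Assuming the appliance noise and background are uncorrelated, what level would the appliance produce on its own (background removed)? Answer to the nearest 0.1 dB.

76.7 dB SPL

Background correction is a power subtraction:
L_src = 10·log₁₀(10^(79.3/10) − 10^(75.8/10)) = 10·log₁₀(47090000) = 76.7 dB SPL.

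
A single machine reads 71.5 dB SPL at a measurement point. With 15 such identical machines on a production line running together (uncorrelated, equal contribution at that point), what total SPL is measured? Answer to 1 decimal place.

83.3 dB SPL

15 equal incoherent sources raise the level by 10·log₁₀(15) = 11.76 dB.
L_total = 71.5 + 11.76 = 83.3 dB SPL.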